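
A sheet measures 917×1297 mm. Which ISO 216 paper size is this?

C0 (917 × 1297 mm)

Aspect ratio 1297/917 ≈ 1.414 — close to the ISO √2 ≈ 1.414.
In the C-series (envelope sizes, between A and B): C0 = 917 × 1297 mm.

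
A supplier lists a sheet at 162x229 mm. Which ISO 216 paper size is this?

C5 (162 × 229 mm)

Aspect ratio 229/162 ≈ 1.414 — close to the ISO √2 ≈ 1.414.
In the C-series (envelope sizes, between A and B): C5 = 162 × 229 mm.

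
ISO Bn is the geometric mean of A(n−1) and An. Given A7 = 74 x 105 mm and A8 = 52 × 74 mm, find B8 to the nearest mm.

Short side: √(74 · 52) = √3848 ≈ 62.0 → 62 mm
Long side: √(105 · 74) = √7770 ≈ 88.1 → 88 mm

62 × 88 mm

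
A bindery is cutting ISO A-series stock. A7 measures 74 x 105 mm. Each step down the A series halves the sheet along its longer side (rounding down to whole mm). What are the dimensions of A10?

A8: ⌊105/2⌋ × 74 = 52 × 74 mm
A9: ⌊74/2⌋ × 52 = 37 × 52 mm
A10: ⌊52/2⌋ × 37 = 26 × 37 mm

26 × 37 mm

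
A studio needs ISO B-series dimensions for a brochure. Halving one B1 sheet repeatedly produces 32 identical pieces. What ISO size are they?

32 = 2^5, so 5 halving steps.
B1 → B2 → … → B6 after 5 steps.

B6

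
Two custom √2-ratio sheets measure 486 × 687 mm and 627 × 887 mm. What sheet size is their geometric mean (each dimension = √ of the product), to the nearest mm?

552 × 781 mm

Short side: √(486 · 627) = √304722 ≈ 552.0 → 552 mm
Long side: √(687 · 887) = √609369 ≈ 780.6 → 781 mm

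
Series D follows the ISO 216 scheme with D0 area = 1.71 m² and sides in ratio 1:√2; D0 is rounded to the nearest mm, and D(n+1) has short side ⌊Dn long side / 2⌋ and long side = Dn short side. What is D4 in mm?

Let D0's short side be w mm. w · w√2 = 1.71 m² = 1,710,000 mm², so w ≈ 1099.6 mm and w√2 ≈ 1555.1 mm → D0 = 1100 × 1555 mm.
D1: ⌊1555/2⌋ × 1100 = 777 × 1100 mm
D2: ⌊1100/2⌋ × 777 = 550 × 777 mm
D3: ⌊777/2⌋ × 550 = 388 × 550 mm
D4: ⌊550/2⌋ × 388 = 275 × 388 mm

275 × 388 mm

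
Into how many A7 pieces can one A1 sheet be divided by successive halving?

64

A1 = 594 × 841 mm; A7 = 74 × 105 mm.
Each halving step doubles the count; 6 steps from A1 to A7.
2^6 = 64.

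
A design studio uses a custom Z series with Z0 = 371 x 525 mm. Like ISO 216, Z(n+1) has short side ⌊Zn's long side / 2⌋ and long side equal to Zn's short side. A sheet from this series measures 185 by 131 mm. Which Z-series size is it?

Z0: 371 × 525 mm
Z1: 262 × 371 mm
Z2: 185 × 262 mm
Z3: 131 × 185 mm
Z4: 92 × 131 mm
→ matches Z3.

Z3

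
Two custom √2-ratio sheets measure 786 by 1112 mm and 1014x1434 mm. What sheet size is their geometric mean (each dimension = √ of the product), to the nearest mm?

Short side: √(786 · 1014) = √797004 ≈ 892.8 → 893 mm
Long side: √(1112 · 1434) = √1594608 ≈ 1262.8 → 1263 mm

893 × 1263 mm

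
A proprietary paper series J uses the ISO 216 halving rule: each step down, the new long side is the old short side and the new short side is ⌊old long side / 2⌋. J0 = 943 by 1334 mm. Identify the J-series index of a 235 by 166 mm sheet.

J5

J0: 943 × 1334 mm
J1: 667 × 943 mm
J2: 471 × 667 mm
J3: 333 × 471 mm
J4: 235 × 333 mm
J5: 166 × 235 mm
J6: 117 × 166 mm
→ matches J5.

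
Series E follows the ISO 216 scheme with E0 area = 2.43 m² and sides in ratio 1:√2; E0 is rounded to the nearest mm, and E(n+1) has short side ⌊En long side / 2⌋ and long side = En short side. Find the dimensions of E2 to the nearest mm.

655 × 927 mm

Let E0's short side be w mm. w · w√2 = 2.43 m² = 2,430,000 mm², so w ≈ 1310.8 mm and w√2 ≈ 1853.8 mm → E0 = 1311 × 1854 mm.
E1: ⌊1854/2⌋ × 1311 = 927 × 1311 mm
E2: ⌊1311/2⌋ × 927 = 655 × 927 mm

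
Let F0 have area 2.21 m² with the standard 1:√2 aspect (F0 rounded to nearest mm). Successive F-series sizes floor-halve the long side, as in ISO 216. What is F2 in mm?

625 × 884 mm

Let F0's short side be w mm. w · w√2 = 2.21 m² = 2,210,000 mm², so w ≈ 1250.1 mm and w√2 ≈ 1767.9 mm → F0 = 1250 × 1768 mm.
F1: ⌊1768/2⌋ × 1250 = 884 × 1250 mm
F2: ⌊1250/2⌋ × 884 = 625 × 884 mm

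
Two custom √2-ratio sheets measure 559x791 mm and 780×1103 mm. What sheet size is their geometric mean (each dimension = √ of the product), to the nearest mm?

Short side: √(559 · 780) = √436020 ≈ 660.3 → 660 mm
Long side: √(791 · 1103) = √872473 ≈ 934.1 → 934 mm

660 × 934 mm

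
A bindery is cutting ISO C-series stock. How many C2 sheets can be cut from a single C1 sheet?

Each ISO step halves the sheet: 1 × C1 → 2 × C2
From C1 to C2 is 1 halving step: 2^1 = 2.

2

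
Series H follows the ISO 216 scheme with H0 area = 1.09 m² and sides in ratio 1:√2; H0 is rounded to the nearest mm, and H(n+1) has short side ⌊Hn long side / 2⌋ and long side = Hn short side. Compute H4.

219 × 310 mm

Let H0's short side be w mm. w · w√2 = 1.09 m² = 1,090,000 mm², so w ≈ 877.9 mm and w√2 ≈ 1241.6 mm → H0 = 878 × 1242 mm.
H1: ⌊1242/2⌋ × 878 = 621 × 878 mm
H2: ⌊878/2⌋ × 621 = 439 × 621 mm
H3: ⌊621/2⌋ × 439 = 310 × 439 mm
H4: ⌊439/2⌋ × 310 = 219 × 310 mm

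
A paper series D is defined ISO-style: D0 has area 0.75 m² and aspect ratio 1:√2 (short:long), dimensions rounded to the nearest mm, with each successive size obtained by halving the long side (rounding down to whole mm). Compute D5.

128 × 182 mm

Let D0's short side be w mm. w · w√2 = 0.75 m² = 750,000 mm², so w ≈ 728.2 mm and w√2 ≈ 1029.9 mm → D0 = 728 × 1030 mm.
D1: ⌊1030/2⌋ × 728 = 515 × 728 mm
D2: ⌊728/2⌋ × 515 = 364 × 515 mm
D3: ⌊515/2⌋ × 364 = 257 × 364 mm
D4: ⌊364/2⌋ × 257 = 182 × 257 mm
D5: ⌊257/2⌋ × 182 = 128 × 182 mm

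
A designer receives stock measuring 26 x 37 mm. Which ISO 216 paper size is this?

A10 (26 × 37 mm)

Aspect ratio 37/26 ≈ 1.423 — close to the ISO √2 ≈ 1.414.
In the A-series (A0 area = 1 m²): A10 = 26 × 37 mm.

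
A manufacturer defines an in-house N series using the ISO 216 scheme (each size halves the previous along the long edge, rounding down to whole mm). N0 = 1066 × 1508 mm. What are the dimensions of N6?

133 × 188 mm

N1 = 754 × 1066 mm (from N0 by 1 halving).
N2: ⌊1066/2⌋ × 754 = 533 × 754 mm
N3: ⌊754/2⌋ × 533 = 377 × 533 mm
N4: ⌊533/2⌋ × 377 = 266 × 377 mm
N5: ⌊377/2⌋ × 266 = 188 × 266 mm
N6: ⌊266/2⌋ × 188 = 133 × 188 mm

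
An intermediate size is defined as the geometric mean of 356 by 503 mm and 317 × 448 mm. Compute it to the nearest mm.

336 × 475 mm

Short side: √(356 · 317) = √112852 ≈ 335.9 → 336 mm
Long side: √(503 · 448) = √225344 ≈ 474.7 → 475 mm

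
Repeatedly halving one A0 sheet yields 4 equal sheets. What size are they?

4 = 2^2, so 2 halving steps.
A0 → A1 → … → A2 after 2 steps.

A2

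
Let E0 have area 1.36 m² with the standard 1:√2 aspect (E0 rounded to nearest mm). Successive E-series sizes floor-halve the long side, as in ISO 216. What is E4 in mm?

Let E0's short side be w mm. w · w√2 = 1.36 m² = 1,360,000 mm², so w ≈ 980.6 mm and w√2 ≈ 1386.8 mm → E0 = 981 × 1387 mm.
E1: ⌊1387/2⌋ × 981 = 693 × 981 mm
E2: ⌊981/2⌋ × 693 = 490 × 693 mm
E3: ⌊693/2⌋ × 490 = 346 × 490 mm
E4: ⌊490/2⌋ × 346 = 245 × 346 mm

245 × 346 mm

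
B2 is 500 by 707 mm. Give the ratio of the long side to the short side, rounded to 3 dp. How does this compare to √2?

707 / 500 = 1.414
Matches √2 ≈ 1.414 — the ISO 216 defining ratio.

1.414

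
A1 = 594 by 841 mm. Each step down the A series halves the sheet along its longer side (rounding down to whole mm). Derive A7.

A2: ⌊841/2⌋ × 594 = 420 × 594 mm
A3: ⌊594/2⌋ × 420 = 297 × 420 mm
A4: ⌊420/2⌋ × 297 = 210 × 297 mm
A5: ⌊297/2⌋ × 210 = 148 × 210 mm
A6: ⌊210/2⌋ × 148 = 105 × 148 mm
A7: ⌊148/2⌋ × 105 = 74 × 105 mm

74 × 105 mm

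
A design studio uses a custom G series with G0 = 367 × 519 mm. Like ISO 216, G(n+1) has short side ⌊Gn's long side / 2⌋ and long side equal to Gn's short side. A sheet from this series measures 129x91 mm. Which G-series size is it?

G0: 367 × 519 mm
G1: 259 × 367 mm
G2: 183 × 259 mm
G3: 129 × 183 mm
G4: 91 × 129 mm
G5: 64 × 91 mm
→ matches G4.

G4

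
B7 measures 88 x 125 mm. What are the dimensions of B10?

B8: ⌊125/2⌋ × 88 = 62 × 88 mm
B9: ⌊88/2⌋ × 62 = 44 × 62 mm
B10: ⌊62/2⌋ × 44 = 31 × 44 mm

31 × 44 mm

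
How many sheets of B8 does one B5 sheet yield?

8

B5 = 176 × 250 mm; B8 = 62 × 88 mm.
Each halving step doubles the count; 3 steps from B5 to B8.
2^3 = 8.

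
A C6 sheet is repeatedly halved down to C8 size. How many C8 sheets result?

Each ISO step halves the sheet: 1 × C6 → 2 × C7 → 4 × C8
From C6 to C8 is 2 halving steps: 2^2 = 4.

4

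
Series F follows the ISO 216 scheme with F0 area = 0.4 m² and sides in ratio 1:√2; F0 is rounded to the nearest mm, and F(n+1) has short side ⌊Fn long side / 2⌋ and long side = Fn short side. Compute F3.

188 × 266 mm

Let F0's short side be w mm. w · w√2 = 0.4 m² = 400,000 mm², so w ≈ 531.8 mm and w√2 ≈ 752.1 mm → F0 = 532 × 752 mm.
F1: ⌊752/2⌋ × 532 = 376 × 532 mm
F2: ⌊532/2⌋ × 376 = 266 × 376 mm
F3: ⌊376/2⌋ × 266 = 188 × 266 mm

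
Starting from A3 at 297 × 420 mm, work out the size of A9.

A4: ⌊420/2⌋ × 297 = 210 × 297 mm
A5: ⌊297/2⌋ × 210 = 148 × 210 mm
A6: ⌊210/2⌋ × 148 = 105 × 148 mm
A7: ⌊148/2⌋ × 105 = 74 × 105 mm
A8: ⌊105/2⌋ × 74 = 52 × 74 mm
A9: ⌊74/2⌋ × 52 = 37 × 52 mm

37 × 52 mm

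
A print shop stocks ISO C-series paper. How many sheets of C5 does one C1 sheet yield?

16

C1 = 648 × 917 mm; C5 = 162 × 229 mm.
Each halving step doubles the count; 4 steps from C1 to C5.
2^4 = 16.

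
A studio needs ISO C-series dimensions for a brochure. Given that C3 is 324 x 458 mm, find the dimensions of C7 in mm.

C4: ⌊458/2⌋ × 324 = 229 × 324 mm
C5: ⌊324/2⌋ × 229 = 162 × 229 mm
C6: ⌊229/2⌋ × 162 = 114 × 162 mm
C7: ⌊162/2⌋ × 114 = 81 × 114 mm

81 × 114 mm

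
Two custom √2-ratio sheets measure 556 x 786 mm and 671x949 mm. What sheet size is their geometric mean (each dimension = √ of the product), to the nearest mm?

Short side: √(556 · 671) = √373076 ≈ 610.8 → 611 mm
Long side: √(786 · 949) = √745914 ≈ 863.7 → 864 mm

611 × 864 mm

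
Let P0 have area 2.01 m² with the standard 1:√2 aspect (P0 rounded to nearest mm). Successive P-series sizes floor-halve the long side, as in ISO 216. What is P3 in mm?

421 × 596 mm

Let P0's short side be w mm. w · w√2 = 2.01 m² = 2,010,000 mm², so w ≈ 1192.2 mm and w√2 ≈ 1686.0 mm → P0 = 1192 × 1686 mm.
P1: ⌊1686/2⌋ × 1192 = 843 × 1192 mm
P2: ⌊1192/2⌋ × 843 = 596 × 843 mm
P3: ⌊843/2⌋ × 596 = 421 × 596 mm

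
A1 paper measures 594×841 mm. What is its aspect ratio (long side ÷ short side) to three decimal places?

1.416

841 / 594 = 1.416
ISO 216 targets √2 ≈ 1.414; the +0.002 deviation is from mm rounding.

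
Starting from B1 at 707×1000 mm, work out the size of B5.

176 × 250 mm

B2: ⌊1000/2⌋ × 707 = 500 × 707 mm
B3: ⌊707/2⌋ × 500 = 353 × 500 mm
B4: ⌊500/2⌋ × 353 = 250 × 353 mm
B5: ⌊353/2⌋ × 250 = 176 × 250 mm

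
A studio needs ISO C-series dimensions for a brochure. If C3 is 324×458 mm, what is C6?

C4: ⌊458/2⌋ × 324 = 229 × 324 mm
C5: ⌊324/2⌋ × 229 = 162 × 229 mm
C6: ⌊229/2⌋ × 162 = 114 × 162 mm

114 × 162 mm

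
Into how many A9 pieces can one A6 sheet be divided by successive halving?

8

Each ISO step halves the sheet: 1 × A6 → 2 × A7 → 4 × A8 → 8 × A9
From A6 to A9 is 3 halving steps: 2^3 = 8.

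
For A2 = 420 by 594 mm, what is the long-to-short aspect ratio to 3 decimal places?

1.414

594 / 420 = 1.414
Matches √2 ≈ 1.414 — the ISO 216 defining ratio.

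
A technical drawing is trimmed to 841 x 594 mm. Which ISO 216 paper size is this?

Aspect ratio 841/594 ≈ 1.416 — close to the ISO √2 ≈ 1.414.
In the A-series (A0 area = 1 m²): A1 = 594 × 841 mm.

A1 (594 × 841 mm)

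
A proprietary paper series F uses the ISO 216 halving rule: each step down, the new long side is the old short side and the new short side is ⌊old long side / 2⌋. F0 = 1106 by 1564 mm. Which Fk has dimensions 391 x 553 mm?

F3

F0: 1106 × 1564 mm
F1: 782 × 1106 mm
F2: 553 × 782 mm
F3: 391 × 553 mm
F4: 276 × 391 mm
→ matches F3.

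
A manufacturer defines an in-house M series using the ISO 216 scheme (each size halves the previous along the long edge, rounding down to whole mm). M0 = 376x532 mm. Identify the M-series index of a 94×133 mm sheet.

M4

M0: 376 × 532 mm
M1: 266 × 376 mm
M2: 188 × 266 mm
M3: 133 × 188 mm
M4: 94 × 133 mm
M5: 66 × 94 mm
→ matches M4.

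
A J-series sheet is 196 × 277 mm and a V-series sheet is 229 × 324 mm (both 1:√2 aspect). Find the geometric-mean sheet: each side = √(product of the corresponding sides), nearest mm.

212 × 300 mm

Short side: √(196 · 229) = √44884 ≈ 211.9 → 212 mm
Long side: √(277 · 324) = √89748 ≈ 299.6 → 300 mm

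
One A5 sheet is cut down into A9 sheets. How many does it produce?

Each ISO step halves the sheet: 1 × A5 → 2 × A6 → 4 × A7 → 8 × A8 → …
From A5 to A9 is 4 halving steps: 2^4 = 16.

16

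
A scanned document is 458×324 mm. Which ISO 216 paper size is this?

C3 (324 × 458 mm)

Aspect ratio 458/324 ≈ 1.414 — close to the ISO √2 ≈ 1.414.
In the C-series (envelope sizes, between A and B): C3 = 324 × 458 mm.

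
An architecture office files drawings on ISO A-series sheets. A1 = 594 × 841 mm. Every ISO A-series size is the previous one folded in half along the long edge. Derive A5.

A2: ⌊841/2⌋ × 594 = 420 × 594 mm
A3: ⌊594/2⌋ × 420 = 297 × 420 mm
A4: ⌊420/2⌋ × 297 = 210 × 297 mm
A5: ⌊297/2⌋ × 210 = 148 × 210 mm

148 × 210 mm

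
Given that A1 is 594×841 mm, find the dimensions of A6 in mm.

A2: ⌊841/2⌋ × 594 = 420 × 594 mm
A3: ⌊594/2⌋ × 420 = 297 × 420 mm
A4: ⌊420/2⌋ × 297 = 210 × 297 mm
A5: ⌊297/2⌋ × 210 = 148 × 210 mm
A6: ⌊210/2⌋ × 148 = 105 × 148 mm

105 × 148 mm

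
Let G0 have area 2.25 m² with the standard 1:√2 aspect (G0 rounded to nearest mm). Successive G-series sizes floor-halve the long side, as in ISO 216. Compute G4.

315 × 446 mm

Let G0's short side be w mm. w · w√2 = 2.25 m² = 2,250,000 mm², so w ≈ 1261.3 mm and w√2 ≈ 1783.8 mm → G0 = 1261 × 1784 mm.
G1: ⌊1784/2⌋ × 1261 = 892 × 1261 mm
G2: ⌊1261/2⌋ × 892 = 630 × 892 mm
G3: ⌊892/2⌋ × 630 = 446 × 630 mm
G4: ⌊630/2⌋ × 446 = 315 × 446 mm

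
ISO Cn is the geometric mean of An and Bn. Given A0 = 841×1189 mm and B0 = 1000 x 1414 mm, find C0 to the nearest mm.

917 × 1297 mm

Short side: √(841 · 1000) = √841000 ≈ 917.1 → 917 mm
Long side: √(1189 · 1414) = √1681246 ≈ 1296.6 → 1297 mm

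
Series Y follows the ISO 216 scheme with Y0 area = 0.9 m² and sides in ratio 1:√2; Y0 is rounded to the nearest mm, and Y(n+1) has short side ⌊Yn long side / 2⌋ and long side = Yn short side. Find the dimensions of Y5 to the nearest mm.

Let Y0's short side be w mm. w · w√2 = 0.9 m² = 900,000 mm², so w ≈ 797.7 mm and w√2 ≈ 1128.2 mm → Y0 = 798 × 1128 mm.
Y1: ⌊1128/2⌋ × 798 = 564 × 798 mm
Y2: ⌊798/2⌋ × 564 = 399 × 564 mm
Y3: ⌊564/2⌋ × 399 = 282 × 399 mm
Y4: ⌊399/2⌋ × 282 = 199 × 282 mm
Y5: ⌊282/2⌋ × 199 = 141 × 199 mm

141 × 199 mm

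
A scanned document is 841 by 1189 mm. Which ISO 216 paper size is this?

A0 (841 × 1189 mm)

Aspect ratio 1189/841 ≈ 1.414 — close to the ISO √2 ≈ 1.414.
In the A-series (A0 area = 1 m²): A0 = 841 × 1189 mm.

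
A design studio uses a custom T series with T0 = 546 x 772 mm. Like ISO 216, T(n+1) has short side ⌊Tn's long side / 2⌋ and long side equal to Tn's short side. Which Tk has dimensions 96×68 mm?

T6

T0: 546 × 772 mm
T1: 386 × 546 mm
T2: 273 × 386 mm
T3: 193 × 273 mm
T4: 136 × 193 mm
T5: 96 × 136 mm
T6: 68 × 96 mm
T7: 48 × 68 mm
→ matches T6.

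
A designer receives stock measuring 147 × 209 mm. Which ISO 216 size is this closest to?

A5 (148 × 210 mm)

Aspect ratio 209/147 ≈ 1.422 — close to the ISO √2 ≈ 1.414.
In the A-series (A0 area = 1 m²): A5 = 148 × 210 mm.
Off by 2 mm total — nearest standard size.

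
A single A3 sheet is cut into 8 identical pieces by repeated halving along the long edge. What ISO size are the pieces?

A6

8 = 2^3, so 3 halving steps.
A3 → A4 → … → A6 after 3 steps.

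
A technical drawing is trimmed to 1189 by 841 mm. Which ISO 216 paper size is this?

A0 (841 × 1189 mm)

Aspect ratio 1189/841 ≈ 1.414 — close to the ISO √2 ≈ 1.414.
In the A-series (A0 area = 1 m²): A0 = 841 × 1189 mm.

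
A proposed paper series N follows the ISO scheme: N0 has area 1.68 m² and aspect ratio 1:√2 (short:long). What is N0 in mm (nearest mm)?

Let the short side be w mm. Then w · w√2 = 1.68 m² = 1,680,000 mm².
w² = 1,680,000/√2, so w ≈ 1089.9 mm; long side = w√2 ≈ 1541.4 mm.

1090 × 1541 mm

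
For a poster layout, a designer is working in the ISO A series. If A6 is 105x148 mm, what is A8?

52 × 74 mm

A7: ⌊148/2⌋ × 105 = 74 × 105 mm
A8: ⌊105/2⌋ × 74 = 52 × 74 mm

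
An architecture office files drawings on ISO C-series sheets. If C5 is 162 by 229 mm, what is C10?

C6: ⌊229/2⌋ × 162 = 114 × 162 mm
C7: ⌊162/2⌋ × 114 = 81 × 114 mm
C8: ⌊114/2⌋ × 81 = 57 × 81 mm
C9: ⌊81/2⌋ × 57 = 40 × 57 mm
C10: ⌊57/2⌋ × 40 = 28 × 40 mm

28 × 40 mm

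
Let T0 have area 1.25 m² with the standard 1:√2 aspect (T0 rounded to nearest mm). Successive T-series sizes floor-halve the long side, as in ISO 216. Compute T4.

235 × 332 mm

Let T0's short side be w mm. w · w√2 = 1.25 m² = 1,250,000 mm², so w ≈ 940.2 mm and w√2 ≈ 1329.6 mm → T0 = 940 × 1330 mm.
T1: ⌊1330/2⌋ × 940 = 665 × 940 mm
T2: ⌊940/2⌋ × 665 = 470 × 665 mm
T3: ⌊665/2⌋ × 470 = 332 × 470 mm
T4: ⌊470/2⌋ × 332 = 235 × 332 mm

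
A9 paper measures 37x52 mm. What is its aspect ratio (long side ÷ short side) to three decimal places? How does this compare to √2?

52 / 37 = 1.405
ISO 216 targets √2 ≈ 1.414; the -0.009 deviation is from mm rounding.

1.405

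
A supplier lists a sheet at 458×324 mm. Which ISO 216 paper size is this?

C3 (324 × 458 mm)

Aspect ratio 458/324 ≈ 1.414 — close to the ISO √2 ≈ 1.414.
In the C-series (envelope sizes, between A and B): C3 = 324 × 458 mm.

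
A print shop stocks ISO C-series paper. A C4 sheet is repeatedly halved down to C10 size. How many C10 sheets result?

64

Each ISO step halves the sheet: 1 × C4 → 2 × C5 → 4 × C6 → 8 × C7 → …
From C4 to C10 is 6 halving steps: 2^6 = 64.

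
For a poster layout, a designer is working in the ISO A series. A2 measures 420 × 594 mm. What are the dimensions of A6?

A3: ⌊594/2⌋ × 420 = 297 × 420 mm
A4: ⌊420/2⌋ × 297 = 210 × 297 mm
A5: ⌊297/2⌋ × 210 = 148 × 210 mm
A6: ⌊210/2⌋ × 148 = 105 × 148 mm

105 × 148 mm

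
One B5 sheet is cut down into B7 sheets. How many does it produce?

B5 = 176 × 250 mm; B7 = 88 × 125 mm.
Each halving step doubles the count; 2 steps from B5 to B7.
2^2 = 4.

4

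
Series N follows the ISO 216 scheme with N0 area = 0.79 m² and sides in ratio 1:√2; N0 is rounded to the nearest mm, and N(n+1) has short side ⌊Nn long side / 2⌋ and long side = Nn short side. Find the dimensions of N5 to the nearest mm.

Let N0's short side be w mm. w · w√2 = 0.79 m² = 790,000 mm², so w ≈ 747.4 mm and w√2 ≈ 1057.0 mm → N0 = 747 × 1057 mm.
N1: ⌊1057/2⌋ × 747 = 528 × 747 mm
N2: ⌊747/2⌋ × 528 = 373 × 528 mm
N3: ⌊528/2⌋ × 373 = 264 × 373 mm
N4: ⌊373/2⌋ × 264 = 186 × 264 mm
N5: ⌊264/2⌋ × 186 = 132 × 186 mm

132 × 186 mm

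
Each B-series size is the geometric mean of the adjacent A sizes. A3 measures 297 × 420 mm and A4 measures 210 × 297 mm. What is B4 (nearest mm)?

250 × 353 mm

Short side: √(297 · 210) = √62370 ≈ 249.7 → 250 mm
Long side: √(420 · 297) = √124740 ≈ 353.2 → 353 mm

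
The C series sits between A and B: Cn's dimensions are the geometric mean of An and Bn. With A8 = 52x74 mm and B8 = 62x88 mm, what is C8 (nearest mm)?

57 × 81 mm

Short side: √(52 · 62) = √3224 ≈ 56.8 → 57 mm
Long side: √(74 · 88) = √6512 ≈ 80.7 → 81 mm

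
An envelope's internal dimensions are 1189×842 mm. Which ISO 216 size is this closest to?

Aspect ratio 1189/842 ≈ 1.412 — close to the ISO √2 ≈ 1.414.
In the A-series (A0 area = 1 m²): A0 = 841 × 1189 mm.
Off by 1 mm total — nearest standard size.

A0 (841 × 1189 mm)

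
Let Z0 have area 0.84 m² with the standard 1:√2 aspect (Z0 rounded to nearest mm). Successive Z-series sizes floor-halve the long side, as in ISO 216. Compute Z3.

272 × 385 mm

Let Z0's short side be w mm. w · w√2 = 0.84 m² = 840,000 mm², so w ≈ 770.7 mm and w√2 ≈ 1089.9 mm → Z0 = 771 × 1090 mm.
Z1: ⌊1090/2⌋ × 771 = 545 × 771 mm
Z2: ⌊771/2⌋ × 545 = 385 × 545 mm
Z3: ⌊545/2⌋ × 385 = 272 × 385 mm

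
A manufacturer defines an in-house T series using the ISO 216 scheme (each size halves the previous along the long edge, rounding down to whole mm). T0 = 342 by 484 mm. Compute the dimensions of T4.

T1: ⌊484/2⌋ × 342 = 242 × 342 mm
T2: ⌊342/2⌋ × 242 = 171 × 242 mm
T3: ⌊242/2⌋ × 171 = 121 × 171 mm
T4: ⌊171/2⌋ × 121 = 85 × 121 mm

85 × 121 mm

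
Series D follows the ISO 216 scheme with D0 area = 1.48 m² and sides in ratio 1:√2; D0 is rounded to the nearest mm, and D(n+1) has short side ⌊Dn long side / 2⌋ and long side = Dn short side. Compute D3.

361 × 511 mm

Let D0's short side be w mm. w · w√2 = 1.48 m² = 1,480,000 mm², so w ≈ 1023.0 mm and w√2 ≈ 1446.7 mm → D0 = 1023 × 1447 mm.
D1: ⌊1447/2⌋ × 1023 = 723 × 1023 mm
D2: ⌊1023/2⌋ × 723 = 511 × 723 mm
D3: ⌊723/2⌋ × 511 = 361 × 511 mm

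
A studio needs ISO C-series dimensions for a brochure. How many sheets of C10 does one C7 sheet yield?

8

Each ISO step halves the sheet: 1 × C7 → 2 × C8 → 4 × C9 → 8 × C10
From C7 to C10 is 3 halving steps: 2^3 = 8.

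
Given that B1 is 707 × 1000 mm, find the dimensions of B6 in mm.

125 × 176 mm

B2: ⌊1000/2⌋ × 707 = 500 × 707 mm
B3: ⌊707/2⌋ × 500 = 353 × 500 mm
B4: ⌊500/2⌋ × 353 = 250 × 353 mm
B5: ⌊353/2⌋ × 250 = 176 × 250 mm
B6: ⌊250/2⌋ × 176 = 125 × 176 mm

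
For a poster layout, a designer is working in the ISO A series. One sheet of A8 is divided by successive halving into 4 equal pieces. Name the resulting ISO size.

A10

4 = 2^2, so 2 halving steps.
A8 → A9 → … → A10 after 2 steps.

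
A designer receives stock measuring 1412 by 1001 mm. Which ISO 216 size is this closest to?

B0 (1000 × 1414 mm)

Aspect ratio 1412/1001 ≈ 1.411 — close to the ISO √2 ≈ 1.414.
In the B-series (B0 = 1000 × 1414 mm): B0 = 1000 × 1414 mm.
Off by 3 mm total — nearest standard size.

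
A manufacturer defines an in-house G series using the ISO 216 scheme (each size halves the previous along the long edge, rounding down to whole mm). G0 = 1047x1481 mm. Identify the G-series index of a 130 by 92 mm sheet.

G7

G0: 1047 × 1481 mm
G1: 740 × 1047 mm
G2: 523 × 740 mm
G3: 370 × 523 mm
G4: 261 × 370 mm
G5: 185 × 261 mm
G6: 130 × 185 mm
G7: 92 × 130 mm
G8: 65 × 92 mm
→ matches G7.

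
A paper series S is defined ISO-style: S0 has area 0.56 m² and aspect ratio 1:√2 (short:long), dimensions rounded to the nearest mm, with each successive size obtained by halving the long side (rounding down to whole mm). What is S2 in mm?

314 × 445 mm

Let S0's short side be w mm. w · w√2 = 0.56 m² = 560,000 mm², so w ≈ 629.3 mm and w√2 ≈ 889.9 mm → S0 = 629 × 890 mm.
S1: ⌊890/2⌋ × 629 = 445 × 629 mm
S2: ⌊629/2⌋ × 445 = 314 × 445 mm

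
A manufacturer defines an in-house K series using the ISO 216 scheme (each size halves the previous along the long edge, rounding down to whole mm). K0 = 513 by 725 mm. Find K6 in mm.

64 × 90 mm

K1 = 362 × 513 mm (from K0 by 1 halving).
K2: ⌊513/2⌋ × 362 = 256 × 362 mm
K3: ⌊362/2⌋ × 256 = 181 × 256 mm
K4: ⌊256/2⌋ × 181 = 128 × 181 mm
K5: ⌊181/2⌋ × 128 = 90 × 128 mm
K6: ⌊128/2⌋ × 90 = 64 × 90 mm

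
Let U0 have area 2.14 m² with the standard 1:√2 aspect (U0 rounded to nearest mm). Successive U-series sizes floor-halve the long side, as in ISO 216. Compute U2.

615 × 870 mm

Let U0's short side be w mm. w · w√2 = 2.14 m² = 2,140,000 mm², so w ≈ 1230.1 mm and w√2 ≈ 1739.7 mm → U0 = 1230 × 1740 mm.
U1: ⌊1740/2⌋ × 1230 = 870 × 1230 mm
U2: ⌊1230/2⌋ × 870 = 615 × 870 mm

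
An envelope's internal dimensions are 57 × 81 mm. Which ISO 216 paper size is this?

Aspect ratio 81/57 ≈ 1.421 — close to the ISO √2 ≈ 1.414.
In the C-series (envelope sizes, between A and B): C8 = 57 × 81 mm.

C8 (57 × 81 mm)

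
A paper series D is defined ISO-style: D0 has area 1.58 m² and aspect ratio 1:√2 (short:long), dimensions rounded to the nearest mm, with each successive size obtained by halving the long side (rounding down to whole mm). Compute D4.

264 × 373 mm

Let D0's short side be w mm. w · w√2 = 1.58 m² = 1,580,000 mm², so w ≈ 1057.0 mm and w√2 ≈ 1494.8 mm → D0 = 1057 × 1495 mm.
D1: ⌊1495/2⌋ × 1057 = 747 × 1057 mm
D2: ⌊1057/2⌋ × 747 = 528 × 747 mm
D3: ⌊747/2⌋ × 528 = 373 × 528 mm
D4: ⌊528/2⌋ × 373 = 264 × 373 mm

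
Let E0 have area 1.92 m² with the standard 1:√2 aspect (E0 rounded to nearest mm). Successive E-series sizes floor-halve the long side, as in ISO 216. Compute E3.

Let E0's short side be w mm. w · w√2 = 1.92 m² = 1,920,000 mm², so w ≈ 1165.2 mm and w√2 ≈ 1647.8 mm → E0 = 1165 × 1648 mm.
E1: ⌊1648/2⌋ × 1165 = 824 × 1165 mm
E2: ⌊1165/2⌋ × 824 = 582 × 824 mm
E3: ⌊824/2⌋ × 582 = 412 × 582 mm

412 × 582 mm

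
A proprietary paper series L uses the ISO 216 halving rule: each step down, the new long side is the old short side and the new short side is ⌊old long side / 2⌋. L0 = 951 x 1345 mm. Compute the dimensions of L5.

168 × 237 mm

L1: ⌊1345/2⌋ × 951 = 672 × 951 mm
L2: ⌊951/2⌋ × 672 = 475 × 672 mm
L3: ⌊672/2⌋ × 475 = 336 × 475 mm
L4: ⌊475/2⌋ × 336 = 237 × 336 mm
L5: ⌊336/2⌋ × 237 = 168 × 237 mm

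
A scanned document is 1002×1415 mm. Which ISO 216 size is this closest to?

Aspect ratio 1415/1002 ≈ 1.412 — close to the ISO √2 ≈ 1.414.
In the B-series (B0 = 1000 × 1414 mm): B0 = 1000 × 1414 mm.
Off by 3 mm total — nearest standard size.

B0 (1000 × 1414 mm)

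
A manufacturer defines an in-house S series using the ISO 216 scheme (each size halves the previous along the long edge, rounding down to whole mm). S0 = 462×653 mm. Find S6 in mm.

57 × 81 mm

S1: ⌊653/2⌋ × 462 = 326 × 462 mm
S2: ⌊462/2⌋ × 326 = 231 × 326 mm
S3: ⌊326/2⌋ × 231 = 163 × 231 mm
S4: ⌊231/2⌋ × 163 = 115 × 163 mm
S5: ⌊163/2⌋ × 115 = 81 × 115 mm
S6: ⌊115/2⌋ × 81 = 57 × 81 mm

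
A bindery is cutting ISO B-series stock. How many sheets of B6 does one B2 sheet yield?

B2 = 500 × 707 mm; B6 = 125 × 176 mm.
Each halving step doubles the count; 4 steps from B2 to B6.
2^4 = 16.

16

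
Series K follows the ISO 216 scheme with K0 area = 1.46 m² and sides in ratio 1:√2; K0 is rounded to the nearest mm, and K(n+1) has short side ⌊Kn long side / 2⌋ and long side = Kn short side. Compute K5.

179 × 254 mm

Let K0's short side be w mm. w · w√2 = 1.46 m² = 1,460,000 mm², so w ≈ 1016.1 mm and w√2 ≈ 1436.9 mm → K0 = 1016 × 1437 mm.
K1: ⌊1437/2⌋ × 1016 = 718 × 1016 mm
K2: ⌊1016/2⌋ × 718 = 508 × 718 mm
K3: ⌊718/2⌋ × 508 = 359 × 508 mm
K4: ⌊508/2⌋ × 359 = 254 × 359 mm
K5: ⌊359/2⌋ × 254 = 179 × 254 mm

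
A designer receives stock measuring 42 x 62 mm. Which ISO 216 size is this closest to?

B9 (44 × 62 mm)

Aspect ratio 62/42 ≈ 1.476 (ISO target is √2 ≈ 1.414).
In the B-series (B0 = 1000 × 1414 mm): B9 = 44 × 62 mm.
Off by 2 mm total — nearest standard size.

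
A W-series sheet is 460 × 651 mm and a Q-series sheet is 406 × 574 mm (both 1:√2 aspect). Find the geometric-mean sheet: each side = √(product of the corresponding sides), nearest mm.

432 × 611 mm

Short side: √(460 · 406) = √186760 ≈ 432.2 → 432 mm
Long side: √(651 · 574) = √373674 ≈ 611.3 → 611 mm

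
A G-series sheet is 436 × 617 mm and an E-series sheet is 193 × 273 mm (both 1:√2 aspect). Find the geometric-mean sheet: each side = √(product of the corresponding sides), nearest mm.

290 × 410 mm

Short side: √(436 · 193) = √84148 ≈ 290.1 → 290 mm
Long side: √(617 · 273) = √168441 ≈ 410.4 → 410 mm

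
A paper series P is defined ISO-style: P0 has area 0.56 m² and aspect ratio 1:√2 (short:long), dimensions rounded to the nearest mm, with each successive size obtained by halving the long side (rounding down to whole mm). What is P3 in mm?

222 × 314 mm

Let P0's short side be w mm. w · w√2 = 0.56 m² = 560,000 mm², so w ≈ 629.3 mm and w√2 ≈ 889.9 mm → P0 = 629 × 890 mm.
P1: ⌊890/2⌋ × 629 = 445 × 629 mm
P2: ⌊629/2⌋ × 445 = 314 × 445 mm
P3: ⌊445/2⌋ × 314 = 222 × 314 mm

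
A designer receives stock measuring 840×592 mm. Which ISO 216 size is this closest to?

Aspect ratio 840/592 ≈ 1.419 — close to the ISO √2 ≈ 1.414.
In the A-series (A0 area = 1 m²): A1 = 594 × 841 mm.
Off by 3 mm total — nearest standard size.

A1 (594 × 841 mm)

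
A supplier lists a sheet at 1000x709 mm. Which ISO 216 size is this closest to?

B1 (707 × 1000 mm)

Aspect ratio 1000/709 ≈ 1.410 — close to the ISO √2 ≈ 1.414.
In the B-series (B0 = 1000 × 1414 mm): B1 = 707 × 1000 mm.
Off by 2 mm total — nearest standard size.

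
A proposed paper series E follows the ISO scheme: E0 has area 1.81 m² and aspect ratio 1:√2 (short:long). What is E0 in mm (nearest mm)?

Let the short side be w mm. Then w · w√2 = 1.81 m² = 1,810,000 mm².
w² = 1,810,000/√2, so w ≈ 1131.3 mm; long side = w√2 ≈ 1599.9 mm.

1131 × 1600 mm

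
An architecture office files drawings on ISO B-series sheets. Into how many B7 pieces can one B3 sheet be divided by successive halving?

B3 = 353 × 500 mm; B7 = 88 × 125 mm.
Each halving step doubles the count; 4 steps from B3 to B7.
2^4 = 16.

16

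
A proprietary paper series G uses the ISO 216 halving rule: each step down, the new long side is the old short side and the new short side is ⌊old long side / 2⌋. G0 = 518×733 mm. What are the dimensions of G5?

91 × 129 mm

G1: ⌊733/2⌋ × 518 = 366 × 518 mm
G2: ⌊518/2⌋ × 366 = 259 × 366 mm
G3: ⌊366/2⌋ × 259 = 183 × 259 mm
G4: ⌊259/2⌋ × 183 = 129 × 183 mm
G5: ⌊183/2⌋ × 129 = 91 × 129 mm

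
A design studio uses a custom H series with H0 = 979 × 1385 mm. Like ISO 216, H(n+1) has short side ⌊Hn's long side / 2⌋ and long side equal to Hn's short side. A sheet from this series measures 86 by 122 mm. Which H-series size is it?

H0: 979 × 1385 mm
H1: 692 × 979 mm
H2: 489 × 692 mm
H3: 346 × 489 mm
H4: 244 × 346 mm
H5: 173 × 244 mm
H6: 122 × 173 mm
H7: 86 × 122 mm
H8: 61 × 86 mm
→ matches H7.

H7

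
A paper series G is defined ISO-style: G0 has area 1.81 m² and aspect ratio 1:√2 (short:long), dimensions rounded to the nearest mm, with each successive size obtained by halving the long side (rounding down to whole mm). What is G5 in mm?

Let G0's short side be w mm. w · w√2 = 1.81 m² = 1,810,000 mm², so w ≈ 1131.3 mm and w√2 ≈ 1599.9 mm → G0 = 1131 × 1600 mm.
G1: ⌊1600/2⌋ × 1131 = 800 × 1131 mm
G2: ⌊1131/2⌋ × 800 = 565 × 800 mm
G3: ⌊800/2⌋ × 565 = 400 × 565 mm
G4: ⌊565/2⌋ × 400 = 282 × 400 mm
G5: ⌊400/2⌋ × 282 = 200 × 282 mm

200 × 282 mm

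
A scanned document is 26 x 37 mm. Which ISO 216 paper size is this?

Aspect ratio 37/26 ≈ 1.423 — close to the ISO √2 ≈ 1.414.
In the A-series (A0 area = 1 m²): A10 = 26 × 37 mm.

A10 (26 × 37 mm)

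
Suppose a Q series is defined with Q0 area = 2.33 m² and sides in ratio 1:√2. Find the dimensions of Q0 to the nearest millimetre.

Let the short side be w mm. Then w · w√2 = 2.33 m² = 2,330,000 mm².
w² = 2,330,000/√2, so w ≈ 1283.6 mm; long side = w√2 ≈ 1815.2 mm.

1284 × 1815 mm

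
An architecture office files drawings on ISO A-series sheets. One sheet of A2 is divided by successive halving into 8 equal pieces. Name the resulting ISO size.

A5

8 = 2^3, so 3 halving steps.
A2 → A3 → … → A5 after 3 steps.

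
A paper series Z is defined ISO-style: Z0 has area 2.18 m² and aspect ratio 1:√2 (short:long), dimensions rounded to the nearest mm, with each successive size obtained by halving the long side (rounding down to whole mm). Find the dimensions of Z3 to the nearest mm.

Let Z0's short side be w mm. w · w√2 = 2.18 m² = 2,180,000 mm², so w ≈ 1241.6 mm and w√2 ≈ 1755.8 mm → Z0 = 1242 × 1756 mm.
Z1: ⌊1756/2⌋ × 1242 = 878 × 1242 mm
Z2: ⌊1242/2⌋ × 878 = 621 × 878 mm
Z3: ⌊878/2⌋ × 621 = 439 × 621 mm

439 × 621 mm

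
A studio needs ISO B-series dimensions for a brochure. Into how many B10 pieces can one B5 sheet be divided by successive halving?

Each ISO step halves the sheet: 1 × B5 → 2 × B6 → 4 × B7 → 8 × B8 → …
From B5 to B10 is 5 halving steps: 2^5 = 32.

32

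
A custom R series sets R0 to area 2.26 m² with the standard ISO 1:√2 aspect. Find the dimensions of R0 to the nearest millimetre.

1264 × 1788 mm

Let the short side be w mm. Then w · w√2 = 2.26 m² = 2,260,000 mm².
w² = 2,260,000/√2, so w ≈ 1264.1 mm; long side = w√2 ≈ 1787.8 mm.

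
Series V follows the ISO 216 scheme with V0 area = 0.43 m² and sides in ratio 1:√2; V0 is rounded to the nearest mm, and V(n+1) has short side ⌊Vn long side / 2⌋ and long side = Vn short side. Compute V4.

Let V0's short side be w mm. w · w√2 = 0.43 m² = 430,000 mm², so w ≈ 551.4 mm and w√2 ≈ 779.8 mm → V0 = 551 × 780 mm.
V1: ⌊780/2⌋ × 551 = 390 × 551 mm
V2: ⌊551/2⌋ × 390 = 275 × 390 mm
V3: ⌊390/2⌋ × 275 = 195 × 275 mm
V4: ⌊275/2⌋ × 195 = 137 × 195 mm

137 × 195 mm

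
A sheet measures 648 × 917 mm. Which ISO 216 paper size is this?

Aspect ratio 917/648 ≈ 1.415 — close to the ISO √2 ≈ 1.414.
In the C-series (envelope sizes, between A and B): C1 = 648 × 917 mm.

C1 (648 × 917 mm)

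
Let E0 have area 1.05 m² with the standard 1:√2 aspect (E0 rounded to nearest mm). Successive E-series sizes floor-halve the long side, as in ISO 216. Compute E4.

Let E0's short side be w mm. w · w√2 = 1.05 m² = 1,050,000 mm², so w ≈ 861.7 mm and w√2 ≈ 1218.6 mm → E0 = 862 × 1219 mm.
E1: ⌊1219/2⌋ × 862 = 609 × 862 mm
E2: ⌊862/2⌋ × 609 = 431 × 609 mm
E3: ⌊609/2⌋ × 431 = 304 × 431 mm
E4: ⌊431/2⌋ × 304 = 215 × 304 mm

215 × 304 mm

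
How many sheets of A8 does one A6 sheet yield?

A6 = 105 × 148 mm; A8 = 52 × 74 mm.
Each halving step doubles the count; 2 steps from A6 to A8.
2^2 = 4.

4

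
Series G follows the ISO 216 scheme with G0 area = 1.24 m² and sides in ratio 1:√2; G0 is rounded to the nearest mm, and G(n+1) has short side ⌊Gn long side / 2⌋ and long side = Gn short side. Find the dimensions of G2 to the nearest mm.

Let G0's short side be w mm. w · w√2 = 1.24 m² = 1,240,000 mm², so w ≈ 936.4 mm and w√2 ≈ 1324.2 mm → G0 = 936 × 1324 mm.
G1: ⌊1324/2⌋ × 936 = 662 × 936 mm
G2: ⌊936/2⌋ × 662 = 468 × 662 mm

468 × 662 mm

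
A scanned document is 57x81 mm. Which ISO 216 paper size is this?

C8 (57 × 81 mm)

Aspect ratio 81/57 ≈ 1.421 — close to the ISO √2 ≈ 1.414.
In the C-series (envelope sizes, between A and B): C8 = 57 × 81 mm.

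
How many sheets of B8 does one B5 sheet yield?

8

B5 = 176 × 250 mm; B8 = 62 × 88 mm.
Each halving step doubles the count; 3 steps from B5 to B8.
2^3 = 8.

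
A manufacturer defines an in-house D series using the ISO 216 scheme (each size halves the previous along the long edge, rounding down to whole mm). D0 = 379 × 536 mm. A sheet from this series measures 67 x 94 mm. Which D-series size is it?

D5

D0: 379 × 536 mm
D1: 268 × 379 mm
D2: 189 × 268 mm
D3: 134 × 189 mm
D4: 94 × 134 mm
D5: 67 × 94 mm
D6: 47 × 67 mm
→ matches D5.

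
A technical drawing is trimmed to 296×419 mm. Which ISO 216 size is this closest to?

A3 (297 × 420 mm)

Aspect ratio 419/296 ≈ 1.416 — close to the ISO √2 ≈ 1.414.
In the A-series (A0 area = 1 m²): A3 = 297 × 420 mm.
Off by 2 mm total — nearest standard size.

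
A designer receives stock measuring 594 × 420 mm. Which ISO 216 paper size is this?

Aspect ratio 594/420 ≈ 1.414 — close to the ISO √2 ≈ 1.414.
In the A-series (A0 area = 1 m²): A2 = 420 × 594 mm.

A2 (420 × 594 mm)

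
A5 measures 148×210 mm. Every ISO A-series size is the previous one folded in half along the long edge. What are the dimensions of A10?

26 × 37 mm

A6: ⌊210/2⌋ × 148 = 105 × 148 mm
A7: ⌊148/2⌋ × 105 = 74 × 105 mm
A8: ⌊105/2⌋ × 74 = 52 × 74 mm
A9: ⌊74/2⌋ × 52 = 37 × 52 mm
A10: ⌊52/2⌋ × 37 = 26 × 37 mm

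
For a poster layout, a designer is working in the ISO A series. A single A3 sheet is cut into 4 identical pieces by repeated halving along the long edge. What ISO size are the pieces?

4 = 2^2, so 2 halving steps.
A3 → A4 → … → A5 after 2 steps.

A5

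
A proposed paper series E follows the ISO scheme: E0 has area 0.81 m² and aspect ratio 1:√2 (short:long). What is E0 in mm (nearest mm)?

Let the short side be w mm. Then w · w√2 = 0.81 m² = 810,000 mm².
w² = 810,000/√2, so w ≈ 756.8 mm; long side = w√2 ≈ 1070.3 mm.

757 × 1070 mm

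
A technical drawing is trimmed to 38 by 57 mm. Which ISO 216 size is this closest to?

C9 (40 × 57 mm)

Aspect ratio 57/38 ≈ 1.500 (ISO target is √2 ≈ 1.414).
In the C-series (envelope sizes, between A and B): C9 = 40 × 57 mm.
Off by 2 mm total — nearest standard size.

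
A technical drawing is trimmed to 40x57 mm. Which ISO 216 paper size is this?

C9 (40 × 57 mm)

Aspect ratio 57/40 ≈ 1.425 — close to the ISO √2 ≈ 1.414.
In the C-series (envelope sizes, between A and B): C9 = 40 × 57 mm.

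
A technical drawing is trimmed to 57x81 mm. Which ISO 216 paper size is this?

Aspect ratio 81/57 ≈ 1.421 — close to the ISO √2 ≈ 1.414.
In the C-series (envelope sizes, between A and B): C8 = 57 × 81 mm.

C8 (57 × 81 mm)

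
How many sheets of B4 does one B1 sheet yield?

8

Each ISO step halves the sheet: 1 × B1 → 2 × B2 → 4 × B3 → 8 × B4
From B1 to B4 is 3 halving steps: 2^3 = 8.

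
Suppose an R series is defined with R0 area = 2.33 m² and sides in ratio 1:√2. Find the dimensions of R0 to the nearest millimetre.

1284 × 1815 mm

Let the short side be w mm. Then w · w√2 = 2.33 m² = 2,330,000 mm².
w² = 2,330,000/√2, so w ≈ 1283.6 mm; long side = w√2 ≈ 1815.2 mm.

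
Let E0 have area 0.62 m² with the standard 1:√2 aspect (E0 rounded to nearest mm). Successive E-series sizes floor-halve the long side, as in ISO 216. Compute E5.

117 × 165 mm

Let E0's short side be w mm. w · w√2 = 0.62 m² = 620,000 mm², so w ≈ 662.1 mm and w√2 ≈ 936.4 mm → E0 = 662 × 936 mm.
E1: ⌊936/2⌋ × 662 = 468 × 662 mm
E2: ⌊662/2⌋ × 468 = 331 × 468 mm
E3: ⌊468/2⌋ × 331 = 234 × 331 mm
E4: ⌊331/2⌋ × 234 = 165 × 234 mm
E5: ⌊234/2⌋ × 165 = 117 × 165 mm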